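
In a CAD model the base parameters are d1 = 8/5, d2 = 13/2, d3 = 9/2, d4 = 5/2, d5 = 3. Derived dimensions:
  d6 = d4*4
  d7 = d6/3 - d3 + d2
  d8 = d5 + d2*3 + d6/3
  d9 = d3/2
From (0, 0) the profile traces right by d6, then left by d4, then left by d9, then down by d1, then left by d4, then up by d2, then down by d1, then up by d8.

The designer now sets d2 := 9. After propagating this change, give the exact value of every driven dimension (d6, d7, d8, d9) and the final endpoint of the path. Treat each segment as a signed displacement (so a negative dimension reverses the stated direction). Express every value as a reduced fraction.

Apply edit: d2 := 9
  d6 = d4*4 = 10
  d7 = d6/3 - d3 + d2 = 47/6
  d8 = d5 + d2*3 + d6/3 = 100/3
  d9 = d3/2 = 9/4
Walk from origin (0, 0):
  seg 1: right by d6 = 10 → (10, 0)
  seg 2: left by d4 = 5/2 → (15/2, 0)
  seg 3: left by d9 = 9/4 → (21/4, 0)
  seg 4: down by d1 = 8/5 → (21/4, -8/5)
  seg 5: left by d4 = 5/2 → (11/4, -8/5)
  seg 6: up by d2 = 9 → (11/4, 37/5)
  seg 7: down by d1 = 8/5 → (11/4, 29/5)
  seg 8: up by d8 = 100/3 → (11/4, 587/15)

d6 = 10
d7 = 47/6
d8 = 100/3
d9 = 9/4
endpoint = (11/4, 587/15)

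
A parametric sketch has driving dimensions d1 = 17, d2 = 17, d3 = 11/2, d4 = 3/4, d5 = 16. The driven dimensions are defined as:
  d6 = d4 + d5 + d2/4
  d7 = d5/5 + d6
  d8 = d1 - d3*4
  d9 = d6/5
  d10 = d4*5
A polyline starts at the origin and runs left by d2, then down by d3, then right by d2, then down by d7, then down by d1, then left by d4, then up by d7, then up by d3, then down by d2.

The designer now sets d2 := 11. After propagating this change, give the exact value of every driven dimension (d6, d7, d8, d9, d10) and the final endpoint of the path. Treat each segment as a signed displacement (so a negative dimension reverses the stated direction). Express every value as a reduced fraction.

Apply edit: d2 := 11
  d6 = d4 + d5 + d2/4 = 39/2
  d7 = d5/5 + d6 = 227/10
  d8 = d1 - d3*4 = -5
  d9 = d6/5 = 39/10
  d10 = d4*5 = 15/4
Walk from origin (0, 0):
  seg 1: left by d2 = 11 → (-11, 0)
  seg 2: down by d3 = 11/2 → (-11, -11/2)
  seg 3: right by d2 = 11 → (0, -11/2)
  seg 4: down by d7 = 227/10 → (0, -141/5)
  seg 5: down by d1 = 17 → (0, -226/5)
  seg 6: left by d4 = 3/4 → (-3/4, -226/5)
  seg 7: up by d7 = 227/10 → (-3/4, -45/2)
  seg 8: up by d3 = 11/2 → (-3/4, -17)
  seg 9: down by d2 = 11 → (-3/4, -28)

d6 = 39/2
d7 = 227/10
d8 = -5
d9 = 39/10
d10 = 15/4
endpoint = (-3/4, -28)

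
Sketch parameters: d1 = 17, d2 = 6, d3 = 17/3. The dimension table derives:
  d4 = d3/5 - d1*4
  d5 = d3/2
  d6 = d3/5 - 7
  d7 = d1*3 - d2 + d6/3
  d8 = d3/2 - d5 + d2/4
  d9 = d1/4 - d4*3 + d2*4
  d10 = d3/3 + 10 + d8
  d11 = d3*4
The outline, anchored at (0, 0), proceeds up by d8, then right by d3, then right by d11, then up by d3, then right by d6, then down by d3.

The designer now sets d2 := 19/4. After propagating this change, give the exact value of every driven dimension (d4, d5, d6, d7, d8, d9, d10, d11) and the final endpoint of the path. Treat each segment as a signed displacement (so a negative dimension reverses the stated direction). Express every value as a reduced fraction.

Apply edit: d2 := 19/4
  d4 = d3/5 - d1*4 = -1003/15
  d5 = d3/2 = 17/6
  d6 = d3/5 - 7 = -88/15
  d7 = d1*3 - d2 + d6/3 = 7973/180
  d8 = d3/2 - d5 + d2/4 = 19/16
  d9 = d1/4 - d4*3 + d2*4 = 4477/20
  d10 = d3/3 + 10 + d8 = 1883/144
  d11 = d3*4 = 68/3
Walk from origin (0, 0):
  seg 1: up by d8 = 19/16 → (0, 19/16)
  seg 2: right by d3 = 17/3 → (17/3, 19/16)
  seg 3: right by d11 = 68/3 → (85/3, 19/16)
  seg 4: up by d3 = 17/3 → (85/3, 329/48)
  seg 5: right by d6 = -88/15 → (337/15, 329/48)
  seg 6: down by d3 = 17/3 → (337/15, 19/16)

d4 = -1003/15
d5 = 17/6
d6 = -88/15
d7 = 7973/180
d8 = 19/16
d9 = 4477/20
d10 = 1883/144
d11 = 68/3
endpoint = (337/15, 19/16)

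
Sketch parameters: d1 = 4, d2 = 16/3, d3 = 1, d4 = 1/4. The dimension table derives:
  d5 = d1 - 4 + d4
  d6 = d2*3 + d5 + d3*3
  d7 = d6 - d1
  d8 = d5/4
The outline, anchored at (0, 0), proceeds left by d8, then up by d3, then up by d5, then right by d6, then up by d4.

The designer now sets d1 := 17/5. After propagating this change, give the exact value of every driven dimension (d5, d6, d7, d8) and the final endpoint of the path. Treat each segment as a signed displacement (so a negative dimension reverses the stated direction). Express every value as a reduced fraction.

d5 = -7/20
d6 = 373/20
d7 = 61/4
d8 = -7/80
endpoint = (1499/80, 9/10)

Apply edit: d1 := 17/5
  d5 = d1 - 4 + d4 = -7/20
  d6 = d2*3 + d5 + d3*3 = 373/20
  d7 = d6 - d1 = 61/4
  d8 = d5/4 = -7/80
Walk from origin (0, 0):
  seg 1: left by d8 = -7/80 → (7/80, 0)
  seg 2: up by d3 = 1 → (7/80, 1)
  seg 3: up by d5 = -7/20 → (7/80, 13/20)
  seg 4: right by d6 = 373/20 → (1499/80, 13/20)
  seg 5: up by d4 = 1/4 → (1499/80, 9/10)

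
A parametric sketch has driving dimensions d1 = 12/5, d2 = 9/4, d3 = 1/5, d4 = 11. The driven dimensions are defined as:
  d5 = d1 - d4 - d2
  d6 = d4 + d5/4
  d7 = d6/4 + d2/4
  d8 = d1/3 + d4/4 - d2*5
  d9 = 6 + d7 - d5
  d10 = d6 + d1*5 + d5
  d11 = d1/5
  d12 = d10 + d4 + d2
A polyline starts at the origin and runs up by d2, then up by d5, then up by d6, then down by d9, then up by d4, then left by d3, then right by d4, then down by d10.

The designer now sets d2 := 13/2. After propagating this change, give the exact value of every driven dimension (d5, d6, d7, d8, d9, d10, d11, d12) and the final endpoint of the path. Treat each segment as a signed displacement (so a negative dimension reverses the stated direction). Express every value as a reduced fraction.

d5 = -151/10
d6 = 289/40
d7 = 549/160
d8 = -579/20
d9 = 785/32
d10 = 33/8
d11 = 12/25
d12 = 173/8
endpoint = (54/5, -609/32)

Apply edit: d2 := 13/2
  d5 = d1 - d4 - d2 = -151/10
  d6 = d4 + d5/4 = 289/40
  d7 = d6/4 + d2/4 = 549/160
  d8 = d1/3 + d4/4 - d2*5 = -579/20
  d9 = 6 + d7 - d5 = 785/32
  d10 = d6 + d1*5 + d5 = 33/8
  d11 = d1/5 = 12/25
  d12 = d10 + d4 + d2 = 173/8
Walk from origin (0, 0):
  seg 1: up by d2 = 13/2 → (0, 13/2)
  seg 2: up by d5 = -151/10 → (0, -43/5)
  seg 3: up by d6 = 289/40 → (0, -11/8)
  seg 4: down by d9 = 785/32 → (0, -829/32)
  seg 5: up by d4 = 11 → (0, -477/32)
  seg 6: left by d3 = 1/5 → (-1/5, -477/32)
  seg 7: right by d4 = 11 → (54/5, -477/32)
  seg 8: down by d10 = 33/8 → (54/5, -609/32)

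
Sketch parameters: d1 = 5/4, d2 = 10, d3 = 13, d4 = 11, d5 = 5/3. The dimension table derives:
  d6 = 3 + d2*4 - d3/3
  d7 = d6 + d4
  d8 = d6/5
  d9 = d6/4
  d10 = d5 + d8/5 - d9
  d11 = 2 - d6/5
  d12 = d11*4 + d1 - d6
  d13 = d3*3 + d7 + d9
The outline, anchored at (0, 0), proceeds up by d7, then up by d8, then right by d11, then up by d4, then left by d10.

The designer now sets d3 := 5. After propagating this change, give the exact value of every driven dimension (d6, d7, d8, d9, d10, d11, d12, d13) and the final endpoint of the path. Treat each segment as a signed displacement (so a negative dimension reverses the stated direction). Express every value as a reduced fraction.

Apply edit: d3 := 5
  d6 = 3 + d2*4 - d3/3 = 124/3
  d7 = d6 + d4 = 157/3
  d8 = d6/5 = 124/15
  d9 = d6/4 = 31/3
  d10 = d5 + d8/5 - d9 = -526/75
  d11 = 2 - d6/5 = -94/15
  d12 = d11*4 + d1 - d6 = -1303/20
  d13 = d3*3 + d7 + d9 = 233/3
Walk from origin (0, 0):
  seg 1: up by d7 = 157/3 → (0, 157/3)
  seg 2: up by d8 = 124/15 → (0, 303/5)
  seg 3: right by d11 = -94/15 → (-94/15, 303/5)
  seg 4: up by d4 = 11 → (-94/15, 358/5)
  seg 5: left by d10 = -526/75 → (56/75, 358/5)

d6 = 124/3
d7 = 157/3
d8 = 124/15
d9 = 31/3
d10 = -526/75
d11 = -94/15
d12 = -1303/20
d13 = 233/3
endpoint = (56/75, 358/5)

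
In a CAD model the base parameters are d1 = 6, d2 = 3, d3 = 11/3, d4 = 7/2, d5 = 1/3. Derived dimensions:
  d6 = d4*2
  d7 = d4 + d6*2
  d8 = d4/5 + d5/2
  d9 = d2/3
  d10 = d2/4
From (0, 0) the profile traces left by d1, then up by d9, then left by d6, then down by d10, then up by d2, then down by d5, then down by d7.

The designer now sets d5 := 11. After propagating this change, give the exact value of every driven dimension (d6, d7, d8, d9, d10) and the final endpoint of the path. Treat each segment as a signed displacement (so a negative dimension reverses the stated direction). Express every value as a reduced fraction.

d6 = 7
d7 = 35/2
d8 = 31/5
d9 = 1
d10 = 3/4
endpoint = (-13, -101/4)

Apply edit: d5 := 11
  d6 = d4*2 = 7
  d7 = d4 + d6*2 = 35/2
  d8 = d4/5 + d5/2 = 31/5
  d9 = d2/3 = 1
  d10 = d2/4 = 3/4
Walk from origin (0, 0):
  seg 1: left by d1 = 6 → (-6, 0)
  seg 2: up by d9 = 1 → (-6, 1)
  seg 3: left by d6 = 7 → (-13, 1)
  seg 4: down by d10 = 3/4 → (-13, 1/4)
  seg 5: up by d2 = 3 → (-13, 13/4)
  seg 6: down by d5 = 11 → (-13, -31/4)
  seg 7: down by d7 = 35/2 → (-13, -101/4)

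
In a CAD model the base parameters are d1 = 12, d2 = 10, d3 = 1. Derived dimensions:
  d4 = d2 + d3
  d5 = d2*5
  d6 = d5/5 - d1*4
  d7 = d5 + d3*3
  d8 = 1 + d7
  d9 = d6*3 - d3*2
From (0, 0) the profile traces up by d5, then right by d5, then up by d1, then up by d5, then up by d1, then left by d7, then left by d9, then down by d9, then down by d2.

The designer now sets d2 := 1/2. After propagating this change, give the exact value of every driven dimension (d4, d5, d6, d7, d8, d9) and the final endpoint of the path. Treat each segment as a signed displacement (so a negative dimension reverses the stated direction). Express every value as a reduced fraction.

Apply edit: d2 := 1/2
  d4 = d2 + d3 = 3/2
  d5 = d2*5 = 5/2
  d6 = d5/5 - d1*4 = -95/2
  d7 = d5 + d3*3 = 11/2
  d8 = 1 + d7 = 13/2
  d9 = d6*3 - d3*2 = -289/2
Walk from origin (0, 0):
  seg 1: up by d5 = 5/2 → (0, 5/2)
  seg 2: right by d5 = 5/2 → (5/2, 5/2)
  seg 3: up by d1 = 12 → (5/2, 29/2)
  seg 4: up by d5 = 5/2 → (5/2, 17)
  seg 5: up by d1 = 12 → (5/2, 29)
  seg 6: left by d7 = 11/2 → (-3, 29)
  seg 7: left by d9 = -289/2 → (283/2, 29)
  seg 8: down by d9 = -289/2 → (283/2, 347/2)
  seg 9: down by d2 = 1/2 → (283/2, 173)

d4 = 3/2
d5 = 5/2
d6 = -95/2
d7 = 11/2
d8 = 13/2
d9 = -289/2
endpoint = (283/2, 173)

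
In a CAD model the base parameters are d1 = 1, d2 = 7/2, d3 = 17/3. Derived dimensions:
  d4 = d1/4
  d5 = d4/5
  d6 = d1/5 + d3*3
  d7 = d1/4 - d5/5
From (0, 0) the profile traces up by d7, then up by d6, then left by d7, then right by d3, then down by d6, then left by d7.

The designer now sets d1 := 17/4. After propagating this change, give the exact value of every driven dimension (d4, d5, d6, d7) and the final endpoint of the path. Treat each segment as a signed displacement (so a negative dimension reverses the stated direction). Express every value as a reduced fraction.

d4 = 17/16
d5 = 17/80
d6 = 357/20
d7 = 51/50
endpoint = (272/75, 51/50)

Apply edit: d1 := 17/4
  d4 = d1/4 = 17/16
  d5 = d4/5 = 17/80
  d6 = d1/5 + d3*3 = 357/20
  d7 = d1/4 - d5/5 = 51/50
Walk from origin (0, 0):
  seg 1: up by d7 = 51/50 → (0, 51/50)
  seg 2: up by d6 = 357/20 → (0, 1887/100)
  seg 3: left by d7 = 51/50 → (-51/50, 1887/100)
  seg 4: right by d3 = 17/3 → (697/150, 1887/100)
  seg 5: down by d6 = 357/20 → (697/150, 51/50)
  seg 6: left by d7 = 51/50 → (272/75, 51/50)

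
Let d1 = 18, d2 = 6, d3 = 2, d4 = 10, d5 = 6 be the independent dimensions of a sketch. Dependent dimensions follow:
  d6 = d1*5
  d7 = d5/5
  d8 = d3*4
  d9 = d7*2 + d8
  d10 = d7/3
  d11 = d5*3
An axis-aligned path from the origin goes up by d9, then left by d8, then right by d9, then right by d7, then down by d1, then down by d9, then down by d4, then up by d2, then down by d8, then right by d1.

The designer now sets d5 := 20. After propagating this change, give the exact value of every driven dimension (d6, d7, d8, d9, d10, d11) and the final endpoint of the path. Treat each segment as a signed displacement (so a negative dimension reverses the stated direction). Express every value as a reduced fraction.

d6 = 90
d7 = 4
d8 = 8
d9 = 16
d10 = 4/3
d11 = 60
endpoint = (30, -30)

Apply edit: d5 := 20
  d6 = d1*5 = 90
  d7 = d5/5 = 4
  d8 = d3*4 = 8
  d9 = d7*2 + d8 = 16
  d10 = d7/3 = 4/3
  d11 = d5*3 = 60
Walk from origin (0, 0):
  seg 1: up by d9 = 16 → (0, 16)
  seg 2: left by d8 = 8 → (-8, 16)
  seg 3: right by d9 = 16 → (8, 16)
  seg 4: right by d7 = 4 → (12, 16)
  seg 5: down by d1 = 18 → (12, -2)
  seg 6: down by d9 = 16 → (12, -18)
  seg 7: down by d4 = 10 → (12, -28)
  seg 8: up by d2 = 6 → (12, -22)
  seg 9: down by d8 = 8 → (12, -30)
  seg 10: right by d1 = 18 → (30, -30)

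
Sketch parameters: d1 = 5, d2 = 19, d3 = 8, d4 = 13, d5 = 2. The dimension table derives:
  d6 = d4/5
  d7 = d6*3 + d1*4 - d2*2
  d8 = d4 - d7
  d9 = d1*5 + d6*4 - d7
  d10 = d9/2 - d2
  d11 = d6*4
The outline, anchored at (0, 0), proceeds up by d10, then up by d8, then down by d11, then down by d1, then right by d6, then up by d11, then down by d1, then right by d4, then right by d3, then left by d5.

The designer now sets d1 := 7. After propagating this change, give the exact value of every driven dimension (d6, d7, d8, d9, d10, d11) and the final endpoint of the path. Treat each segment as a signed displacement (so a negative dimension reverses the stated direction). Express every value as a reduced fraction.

d6 = 13/5
d7 = -11/5
d8 = 76/5
d9 = 238/5
d10 = 24/5
d11 = 52/5
endpoint = (108/5, 6)

Apply edit: d1 := 7
  d6 = d4/5 = 13/5
  d7 = d6*3 + d1*4 - d2*2 = -11/5
  d8 = d4 - d7 = 76/5
  d9 = d1*5 + d6*4 - d7 = 238/5
  d10 = d9/2 - d2 = 24/5
  d11 = d6*4 = 52/5
Walk from origin (0, 0):
  seg 1: up by d10 = 24/5 → (0, 24/5)
  seg 2: up by d8 = 76/5 → (0, 20)
  seg 3: down by d11 = 52/5 → (0, 48/5)
  seg 4: down by d1 = 7 → (0, 13/5)
  seg 5: right by d6 = 13/5 → (13/5, 13/5)
  seg 6: up by d11 = 52/5 → (13/5, 13)
  seg 7: down by d1 = 7 → (13/5, 6)
  seg 8: right by d4 = 13 → (78/5, 6)
  seg 9: right by d3 = 8 → (118/5, 6)
  seg 10: left by d5 = 2 → (108/5, 6)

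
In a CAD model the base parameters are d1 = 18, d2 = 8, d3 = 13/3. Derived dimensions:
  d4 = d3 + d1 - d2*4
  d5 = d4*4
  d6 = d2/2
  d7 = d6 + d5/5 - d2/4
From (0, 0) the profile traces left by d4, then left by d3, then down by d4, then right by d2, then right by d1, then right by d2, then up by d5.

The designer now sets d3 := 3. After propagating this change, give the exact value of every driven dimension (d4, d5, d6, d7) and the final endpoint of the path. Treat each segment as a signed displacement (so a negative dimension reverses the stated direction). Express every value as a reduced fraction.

Apply edit: d3 := 3
  d4 = d3 + d1 - d2*4 = -11
  d5 = d4*4 = -44
  d6 = d2/2 = 4
  d7 = d6 + d5/5 - d2/4 = -34/5
Walk from origin (0, 0):
  seg 1: left by d4 = -11 → (11, 0)
  seg 2: left by d3 = 3 → (8, 0)
  seg 3: down by d4 = -11 → (8, 11)
  seg 4: right by d2 = 8 → (16, 11)
  seg 5: right by d1 = 18 → (34, 11)
  seg 6: right by d2 = 8 → (42, 11)
  seg 7: up by d5 = -44 → (42, -33)

d4 = -11
d5 = -44
d6 = 4
d7 = -34/5
endpoint = (42, -33)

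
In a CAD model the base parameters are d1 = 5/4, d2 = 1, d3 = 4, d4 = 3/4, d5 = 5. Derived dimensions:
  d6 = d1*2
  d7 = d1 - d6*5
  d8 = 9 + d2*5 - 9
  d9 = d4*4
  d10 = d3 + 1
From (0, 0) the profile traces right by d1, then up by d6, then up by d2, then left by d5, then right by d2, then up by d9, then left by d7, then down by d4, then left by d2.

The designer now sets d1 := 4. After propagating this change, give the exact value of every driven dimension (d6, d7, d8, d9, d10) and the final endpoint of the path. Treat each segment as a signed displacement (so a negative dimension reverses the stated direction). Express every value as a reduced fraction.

Apply edit: d1 := 4
  d6 = d1*2 = 8
  d7 = d1 - d6*5 = -36
  d8 = 9 + d2*5 - 9 = 5
  d9 = d4*4 = 3
  d10 = d3 + 1 = 5
Walk from origin (0, 0):
  seg 1: right by d1 = 4 → (4, 0)
  seg 2: up by d6 = 8 → (4, 8)
  seg 3: up by d2 = 1 → (4, 9)
  seg 4: left by d5 = 5 → (-1, 9)
  seg 5: right by d2 = 1 → (0, 9)
  seg 6: up by d9 = 3 → (0, 12)
  seg 7: left by d7 = -36 → (36, 12)
  seg 8: down by d4 = 3/4 → (36, 45/4)
  seg 9: left by d2 = 1 → (35, 45/4)

d6 = 8
d7 = -36
d8 = 5
d9 = 3
d10 = 5
endpoint = (35, 45/4)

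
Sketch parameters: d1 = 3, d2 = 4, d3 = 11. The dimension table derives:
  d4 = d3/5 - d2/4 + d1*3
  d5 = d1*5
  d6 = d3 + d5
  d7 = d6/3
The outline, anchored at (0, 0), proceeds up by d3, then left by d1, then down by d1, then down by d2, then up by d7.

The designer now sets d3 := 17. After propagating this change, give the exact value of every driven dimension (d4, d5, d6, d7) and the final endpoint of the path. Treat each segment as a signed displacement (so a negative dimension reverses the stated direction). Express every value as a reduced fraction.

Apply edit: d3 := 17
  d4 = d3/5 - d2/4 + d1*3 = 57/5
  d5 = d1*5 = 15
  d6 = d3 + d5 = 32
  d7 = d6/3 = 32/3
Walk from origin (0, 0):
  seg 1: up by d3 = 17 → (0, 17)
  seg 2: left by d1 = 3 → (-3, 17)
  seg 3: down by d1 = 3 → (-3, 14)
  seg 4: down by d2 = 4 → (-3, 10)
  seg 5: up by d7 = 32/3 → (-3, 62/3)

d4 = 57/5
d5 = 15
d6 = 32
d7 = 32/3
endpoint = (-3, 62/3)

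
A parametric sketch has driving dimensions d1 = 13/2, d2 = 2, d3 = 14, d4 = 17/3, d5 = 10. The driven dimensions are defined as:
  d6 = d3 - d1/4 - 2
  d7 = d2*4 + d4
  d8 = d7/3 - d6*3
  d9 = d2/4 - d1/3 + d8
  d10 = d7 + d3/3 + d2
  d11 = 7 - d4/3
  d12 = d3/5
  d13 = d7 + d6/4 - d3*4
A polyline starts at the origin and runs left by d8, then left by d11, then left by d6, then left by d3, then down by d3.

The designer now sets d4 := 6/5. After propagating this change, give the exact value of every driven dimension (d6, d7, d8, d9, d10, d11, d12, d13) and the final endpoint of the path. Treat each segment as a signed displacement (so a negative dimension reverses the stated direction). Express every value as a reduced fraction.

d6 = 83/8
d7 = 46/5
d8 = -3367/120
d9 = -1189/40
d10 = 238/15
d11 = 33/5
d12 = 14/5
d13 = -7073/160
endpoint = (-35/12, -14)

Apply edit: d4 := 6/5
  d6 = d3 - d1/4 - 2 = 83/8
  d7 = d2*4 + d4 = 46/5
  d8 = d7/3 - d6*3 = -3367/120
  d9 = d2/4 - d1/3 + d8 = -1189/40
  d10 = d7 + d3/3 + d2 = 238/15
  d11 = 7 - d4/3 = 33/5
  d12 = d3/5 = 14/5
  d13 = d7 + d6/4 - d3*4 = -7073/160
Walk from origin (0, 0):
  seg 1: left by d8 = -3367/120 → (3367/120, 0)
  seg 2: left by d11 = 33/5 → (515/24, 0)
  seg 3: left by d6 = 83/8 → (133/12, 0)
  seg 4: left by d3 = 14 → (-35/12, 0)
  seg 5: down by d3 = 14 → (-35/12, -14)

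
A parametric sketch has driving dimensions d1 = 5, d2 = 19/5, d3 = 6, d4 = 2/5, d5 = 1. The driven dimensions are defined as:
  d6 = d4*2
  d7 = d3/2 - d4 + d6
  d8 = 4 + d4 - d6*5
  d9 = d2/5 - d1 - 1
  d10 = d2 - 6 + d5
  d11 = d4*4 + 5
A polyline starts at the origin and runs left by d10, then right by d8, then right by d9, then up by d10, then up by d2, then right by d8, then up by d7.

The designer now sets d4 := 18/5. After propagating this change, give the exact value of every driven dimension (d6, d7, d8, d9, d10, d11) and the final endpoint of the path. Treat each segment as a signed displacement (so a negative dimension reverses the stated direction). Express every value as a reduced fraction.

d6 = 36/5
d7 = 33/5
d8 = -142/5
d9 = -131/25
d10 = -6/5
d11 = 97/5
endpoint = (-1521/25, 46/5)

Apply edit: d4 := 18/5
  d6 = d4*2 = 36/5
  d7 = d3/2 - d4 + d6 = 33/5
  d8 = 4 + d4 - d6*5 = -142/5
  d9 = d2/5 - d1 - 1 = -131/25
  d10 = d2 - 6 + d5 = -6/5
  d11 = d4*4 + 5 = 97/5
Walk from origin (0, 0):
  seg 1: left by d10 = -6/5 → (6/5, 0)
  seg 2: right by d8 = -142/5 → (-136/5, 0)
  seg 3: right by d9 = -131/25 → (-811/25, 0)
  seg 4: up by d10 = -6/5 → (-811/25, -6/5)
  seg 5: up by d2 = 19/5 → (-811/25, 13/5)
  seg 6: right by d8 = -142/5 → (-1521/25, 13/5)
  seg 7: up by d7 = 33/5 → (-1521/25, 46/5)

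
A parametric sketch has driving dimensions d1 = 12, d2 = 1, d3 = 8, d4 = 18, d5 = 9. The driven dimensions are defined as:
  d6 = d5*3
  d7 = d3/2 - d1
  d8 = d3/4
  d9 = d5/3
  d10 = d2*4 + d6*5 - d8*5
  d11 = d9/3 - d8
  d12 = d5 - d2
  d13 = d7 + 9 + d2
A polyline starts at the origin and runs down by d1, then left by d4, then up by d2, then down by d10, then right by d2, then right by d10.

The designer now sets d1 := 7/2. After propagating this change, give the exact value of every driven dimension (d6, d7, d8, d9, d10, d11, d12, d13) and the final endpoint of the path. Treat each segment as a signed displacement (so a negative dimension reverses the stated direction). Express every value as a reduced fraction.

d6 = 27
d7 = 1/2
d8 = 2
d9 = 3
d10 = 129
d11 = -1
d12 = 8
d13 = 21/2
endpoint = (112, -263/2)

Apply edit: d1 := 7/2
  d6 = d5*3 = 27
  d7 = d3/2 - d1 = 1/2
  d8 = d3/4 = 2
  d9 = d5/3 = 3
  d10 = d2*4 + d6*5 - d8*5 = 129
  d11 = d9/3 - d8 = -1
  d12 = d5 - d2 = 8
  d13 = d7 + 9 + d2 = 21/2
Walk from origin (0, 0):
  seg 1: down by d1 = 7/2 → (0, -7/2)
  seg 2: left by d4 = 18 → (-18, -7/2)
  seg 3: up by d2 = 1 → (-18, -5/2)
  seg 4: down by d10 = 129 → (-18, -263/2)
  seg 5: right by d2 = 1 → (-17, -263/2)
  seg 6: right by d10 = 129 → (112, -263/2)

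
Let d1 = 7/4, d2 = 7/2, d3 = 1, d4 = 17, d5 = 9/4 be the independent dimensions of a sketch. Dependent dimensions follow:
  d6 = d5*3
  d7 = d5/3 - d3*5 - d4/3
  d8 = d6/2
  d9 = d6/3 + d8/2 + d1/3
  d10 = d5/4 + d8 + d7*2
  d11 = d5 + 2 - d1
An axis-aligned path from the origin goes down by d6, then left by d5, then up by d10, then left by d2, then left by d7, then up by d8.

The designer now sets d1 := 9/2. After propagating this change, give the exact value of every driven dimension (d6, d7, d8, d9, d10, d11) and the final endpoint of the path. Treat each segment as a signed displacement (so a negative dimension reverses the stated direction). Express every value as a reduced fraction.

Apply edit: d1 := 9/2
  d6 = d5*3 = 27/4
  d7 = d5/3 - d3*5 - d4/3 = -119/12
  d8 = d6/2 = 27/8
  d9 = d6/3 + d8/2 + d1/3 = 87/16
  d10 = d5/4 + d8 + d7*2 = -763/48
  d11 = d5 + 2 - d1 = -1/4
Walk from origin (0, 0):
  seg 1: down by d6 = 27/4 → (0, -27/4)
  seg 2: left by d5 = 9/4 → (-9/4, -27/4)
  seg 3: up by d10 = -763/48 → (-9/4, -1087/48)
  seg 4: left by d2 = 7/2 → (-23/4, -1087/48)
  seg 5: left by d7 = -119/12 → (25/6, -1087/48)
  seg 6: up by d8 = 27/8 → (25/6, -925/48)

d6 = 27/4
d7 = -119/12
d8 = 27/8
d9 = 87/16
d10 = -763/48
d11 = -1/4
endpoint = (25/6, -925/48)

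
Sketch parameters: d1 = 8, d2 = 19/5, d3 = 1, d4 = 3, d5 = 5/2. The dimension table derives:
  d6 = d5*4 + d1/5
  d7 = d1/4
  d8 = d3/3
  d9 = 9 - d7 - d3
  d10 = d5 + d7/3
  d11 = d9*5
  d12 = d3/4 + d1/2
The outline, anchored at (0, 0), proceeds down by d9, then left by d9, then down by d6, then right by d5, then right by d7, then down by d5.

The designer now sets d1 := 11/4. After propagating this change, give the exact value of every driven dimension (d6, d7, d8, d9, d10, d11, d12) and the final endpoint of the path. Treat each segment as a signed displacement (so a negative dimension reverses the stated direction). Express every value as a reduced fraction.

d6 = 211/20
d7 = 11/16
d8 = 1/3
d9 = 117/16
d10 = 131/48
d11 = 585/16
d12 = 13/8
endpoint = (-33/8, -1629/80)

Apply edit: d1 := 11/4
  d6 = d5*4 + d1/5 = 211/20
  d7 = d1/4 = 11/16
  d8 = d3/3 = 1/3
  d9 = 9 - d7 - d3 = 117/16
  d10 = d5 + d7/3 = 131/48
  d11 = d9*5 = 585/16
  d12 = d3/4 + d1/2 = 13/8
Walk from origin (0, 0):
  seg 1: down by d9 = 117/16 → (0, -117/16)
  seg 2: left by d9 = 117/16 → (-117/16, -117/16)
  seg 3: down by d6 = 211/20 → (-117/16, -1429/80)
  seg 4: right by d5 = 5/2 → (-77/16, -1429/80)
  seg 5: right by d7 = 11/16 → (-33/8, -1429/80)
  seg 6: down by d5 = 5/2 → (-33/8, -1629/80)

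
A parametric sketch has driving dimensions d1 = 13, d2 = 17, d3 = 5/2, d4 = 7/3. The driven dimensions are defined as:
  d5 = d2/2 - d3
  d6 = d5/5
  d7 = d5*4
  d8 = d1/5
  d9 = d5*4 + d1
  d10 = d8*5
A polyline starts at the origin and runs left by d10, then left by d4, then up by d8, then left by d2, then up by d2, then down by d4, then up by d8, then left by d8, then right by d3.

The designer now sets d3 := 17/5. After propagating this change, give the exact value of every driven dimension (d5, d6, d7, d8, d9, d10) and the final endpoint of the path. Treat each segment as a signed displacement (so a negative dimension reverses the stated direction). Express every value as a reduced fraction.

d5 = 51/10
d6 = 51/50
d7 = 102/5
d8 = 13/5
d9 = 167/5
d10 = 13
endpoint = (-473/15, 298/15)

Apply edit: d3 := 17/5
  d5 = d2/2 - d3 = 51/10
  d6 = d5/5 = 51/50
  d7 = d5*4 = 102/5
  d8 = d1/5 = 13/5
  d9 = d5*4 + d1 = 167/5
  d10 = d8*5 = 13
Walk from origin (0, 0):
  seg 1: left by d10 = 13 → (-13, 0)
  seg 2: left by d4 = 7/3 → (-46/3, 0)
  seg 3: up by d8 = 13/5 → (-46/3, 13/5)
  seg 4: left by d2 = 17 → (-97/3, 13/5)
  seg 5: up by d2 = 17 → (-97/3, 98/5)
  seg 6: down by d4 = 7/3 → (-97/3, 259/15)
  seg 7: up by d8 = 13/5 → (-97/3, 298/15)
  seg 8: left by d8 = 13/5 → (-524/15, 298/15)
  seg 9: right by d3 = 17/5 → (-473/15, 298/15)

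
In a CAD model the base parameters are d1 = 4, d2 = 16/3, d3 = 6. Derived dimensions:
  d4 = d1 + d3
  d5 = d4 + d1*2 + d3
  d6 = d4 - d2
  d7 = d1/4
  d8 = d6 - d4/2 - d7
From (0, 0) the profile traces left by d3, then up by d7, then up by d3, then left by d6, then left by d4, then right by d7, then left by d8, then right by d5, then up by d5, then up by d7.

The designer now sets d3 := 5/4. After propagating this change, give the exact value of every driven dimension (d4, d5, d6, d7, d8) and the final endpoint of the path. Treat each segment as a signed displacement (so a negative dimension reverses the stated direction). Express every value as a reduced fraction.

Apply edit: d3 := 5/4
  d4 = d1 + d3 = 21/4
  d5 = d4 + d1*2 + d3 = 29/2
  d6 = d4 - d2 = -1/12
  d7 = d1/4 = 1
  d8 = d6 - d4/2 - d7 = -89/24
Walk from origin (0, 0):
  seg 1: left by d3 = 5/4 → (-5/4, 0)
  seg 2: up by d7 = 1 → (-5/4, 1)
  seg 3: up by d3 = 5/4 → (-5/4, 9/4)
  seg 4: left by d6 = -1/12 → (-7/6, 9/4)
  seg 5: left by d4 = 21/4 → (-77/12, 9/4)
  seg 6: right by d7 = 1 → (-65/12, 9/4)
  seg 7: left by d8 = -89/24 → (-41/24, 9/4)
  seg 8: right by d5 = 29/2 → (307/24, 9/4)
  seg 9: up by d5 = 29/2 → (307/24, 67/4)
  seg 10: up by d7 = 1 → (307/24, 71/4)

d4 = 21/4
d5 = 29/2
d6 = -1/12
d7 = 1
d8 = -89/24
endpoint = (307/24, 71/4)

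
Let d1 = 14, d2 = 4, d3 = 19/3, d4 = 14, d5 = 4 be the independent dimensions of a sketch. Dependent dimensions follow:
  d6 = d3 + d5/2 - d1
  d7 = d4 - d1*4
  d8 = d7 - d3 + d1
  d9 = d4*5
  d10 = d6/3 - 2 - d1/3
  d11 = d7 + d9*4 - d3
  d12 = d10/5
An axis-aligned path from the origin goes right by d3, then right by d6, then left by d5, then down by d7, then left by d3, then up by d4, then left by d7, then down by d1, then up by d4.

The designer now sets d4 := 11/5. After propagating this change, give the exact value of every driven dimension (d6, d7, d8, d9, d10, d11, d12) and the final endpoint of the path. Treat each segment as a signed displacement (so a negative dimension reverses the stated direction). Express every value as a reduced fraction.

Apply edit: d4 := 11/5
  d6 = d3 + d5/2 - d1 = -17/3
  d7 = d4 - d1*4 = -269/5
  d8 = d7 - d3 + d1 = -692/15
  d9 = d4*5 = 11
  d10 = d6/3 - 2 - d1/3 = -77/9
  d11 = d7 + d9*4 - d3 = -242/15
  d12 = d10/5 = -77/45
Walk from origin (0, 0):
  seg 1: right by d3 = 19/3 → (19/3, 0)
  seg 2: right by d6 = -17/3 → (2/3, 0)
  seg 3: left by d5 = 4 → (-10/3, 0)
  seg 4: down by d7 = -269/5 → (-10/3, 269/5)
  seg 5: left by d3 = 19/3 → (-29/3, 269/5)
  seg 6: up by d4 = 11/5 → (-29/3, 56)
  seg 7: left by d7 = -269/5 → (662/15, 56)
  seg 8: down by d1 = 14 → (662/15, 42)
  seg 9: up by d4 = 11/5 → (662/15, 221/5)

d6 = -17/3
d7 = -269/5
d8 = -692/15
d9 = 11
d10 = -77/9
d11 = -242/15
d12 = -77/45
endpoint = (662/15, 221/5)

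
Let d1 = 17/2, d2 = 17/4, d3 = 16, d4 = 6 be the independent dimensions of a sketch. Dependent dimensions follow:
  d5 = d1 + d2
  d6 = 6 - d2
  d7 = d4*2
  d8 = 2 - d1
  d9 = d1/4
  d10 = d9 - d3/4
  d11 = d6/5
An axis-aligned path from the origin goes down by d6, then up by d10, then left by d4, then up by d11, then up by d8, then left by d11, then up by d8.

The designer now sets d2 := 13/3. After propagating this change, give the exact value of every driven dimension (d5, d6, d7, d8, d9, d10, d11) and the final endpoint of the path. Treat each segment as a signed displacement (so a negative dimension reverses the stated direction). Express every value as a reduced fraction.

Apply edit: d2 := 13/3
  d5 = d1 + d2 = 77/6
  d6 = 6 - d2 = 5/3
  d7 = d4*2 = 12
  d8 = 2 - d1 = -13/2
  d9 = d1/4 = 17/8
  d10 = d9 - d3/4 = -15/8
  d11 = d6/5 = 1/3
Walk from origin (0, 0):
  seg 1: down by d6 = 5/3 → (0, -5/3)
  seg 2: up by d10 = -15/8 → (0, -85/24)
  seg 3: left by d4 = 6 → (-6, -85/24)
  seg 4: up by d11 = 1/3 → (-6, -77/24)
  seg 5: up by d8 = -13/2 → (-6, -233/24)
  seg 6: left by d11 = 1/3 → (-19/3, -233/24)
  seg 7: up by d8 = -13/2 → (-19/3, -389/24)

d5 = 77/6
d6 = 5/3
d7 = 12
d8 = -13/2
d9 = 17/8
d10 = -15/8
d11 = 1/3
endpoint = (-19/3, -389/24)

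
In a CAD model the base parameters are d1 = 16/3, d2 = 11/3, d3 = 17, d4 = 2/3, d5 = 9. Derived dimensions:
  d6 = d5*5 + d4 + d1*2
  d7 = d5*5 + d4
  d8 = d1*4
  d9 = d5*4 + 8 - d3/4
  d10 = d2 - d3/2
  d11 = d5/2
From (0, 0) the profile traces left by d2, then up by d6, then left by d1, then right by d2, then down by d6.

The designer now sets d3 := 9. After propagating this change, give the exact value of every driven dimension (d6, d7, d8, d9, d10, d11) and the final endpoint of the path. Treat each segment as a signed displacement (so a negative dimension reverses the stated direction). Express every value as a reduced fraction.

Apply edit: d3 := 9
  d6 = d5*5 + d4 + d1*2 = 169/3
  d7 = d5*5 + d4 = 137/3
  d8 = d1*4 = 64/3
  d9 = d5*4 + 8 - d3/4 = 167/4
  d10 = d2 - d3/2 = -5/6
  d11 = d5/2 = 9/2
Walk from origin (0, 0):
  seg 1: left by d2 = 11/3 → (-11/3, 0)
  seg 2: up by d6 = 169/3 → (-11/3, 169/3)
  seg 3: left by d1 = 16/3 → (-9, 169/3)
  seg 4: right by d2 = 11/3 → (-16/3, 169/3)
  seg 5: down by d6 = 169/3 → (-16/3, 0)

d6 = 169/3
d7 = 137/3
d8 = 64/3
d9 = 167/4
d10 = -5/6
d11 = 9/2
endpoint = (-16/3, 0)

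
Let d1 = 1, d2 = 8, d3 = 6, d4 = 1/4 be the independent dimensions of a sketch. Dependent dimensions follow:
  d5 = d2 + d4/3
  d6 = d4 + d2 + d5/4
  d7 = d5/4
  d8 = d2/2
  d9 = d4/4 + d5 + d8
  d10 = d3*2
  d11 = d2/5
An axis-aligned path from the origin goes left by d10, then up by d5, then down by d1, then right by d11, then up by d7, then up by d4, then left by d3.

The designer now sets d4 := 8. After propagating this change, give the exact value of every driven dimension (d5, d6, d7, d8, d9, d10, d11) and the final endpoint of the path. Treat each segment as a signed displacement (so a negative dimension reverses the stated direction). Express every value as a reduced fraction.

Apply edit: d4 := 8
  d5 = d2 + d4/3 = 32/3
  d6 = d4 + d2 + d5/4 = 56/3
  d7 = d5/4 = 8/3
  d8 = d2/2 = 4
  d9 = d4/4 + d5 + d8 = 50/3
  d10 = d3*2 = 12
  d11 = d2/5 = 8/5
Walk from origin (0, 0):
  seg 1: left by d10 = 12 → (-12, 0)
  seg 2: up by d5 = 32/3 → (-12, 32/3)
  seg 3: down by d1 = 1 → (-12, 29/3)
  seg 4: right by d11 = 8/5 → (-52/5, 29/3)
  seg 5: up by d7 = 8/3 → (-52/5, 37/3)
  seg 6: up by d4 = 8 → (-52/5, 61/3)
  seg 7: left by d3 = 6 → (-82/5, 61/3)

d5 = 32/3
d6 = 56/3
d7 = 8/3
d8 = 4
d9 = 50/3
d10 = 12
d11 = 8/5
endpoint = (-82/5, 61/3)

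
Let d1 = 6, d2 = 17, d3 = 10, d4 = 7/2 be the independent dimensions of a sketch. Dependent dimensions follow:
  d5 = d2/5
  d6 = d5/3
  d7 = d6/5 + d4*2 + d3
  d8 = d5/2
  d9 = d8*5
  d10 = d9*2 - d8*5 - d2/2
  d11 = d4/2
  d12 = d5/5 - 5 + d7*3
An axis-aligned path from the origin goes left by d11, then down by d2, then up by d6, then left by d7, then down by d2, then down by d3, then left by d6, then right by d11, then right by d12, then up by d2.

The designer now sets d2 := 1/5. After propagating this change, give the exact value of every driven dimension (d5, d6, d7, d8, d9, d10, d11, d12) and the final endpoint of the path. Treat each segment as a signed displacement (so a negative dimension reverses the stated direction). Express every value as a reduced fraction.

Apply edit: d2 := 1/5
  d5 = d2/5 = 1/25
  d6 = d5/3 = 1/75
  d7 = d6/5 + d4*2 + d3 = 6376/375
  d8 = d5/2 = 1/50
  d9 = d8*5 = 1/10
  d10 = d9*2 - d8*5 - d2/2 = 0
  d11 = d4/2 = 7/4
  d12 = d5/5 - 5 + d7*3 = 5752/125
Walk from origin (0, 0):
  seg 1: left by d11 = 7/4 → (-7/4, 0)
  seg 2: down by d2 = 1/5 → (-7/4, -1/5)
  seg 3: up by d6 = 1/75 → (-7/4, -14/75)
  seg 4: left by d7 = 6376/375 → (-28129/1500, -14/75)
  seg 5: down by d2 = 1/5 → (-28129/1500, -29/75)
  seg 6: down by d3 = 10 → (-28129/1500, -779/75)
  seg 7: left by d6 = 1/75 → (-9383/500, -779/75)
  seg 8: right by d11 = 7/4 → (-2127/125, -779/75)
  seg 9: right by d12 = 5752/125 → (29, -779/75)
  seg 10: up by d2 = 1/5 → (29, -764/75)

d5 = 1/25
d6 = 1/75
d7 = 6376/375
d8 = 1/50
d9 = 1/10
d10 = 0
d11 = 7/4
d12 = 5752/125
endpoint = (29, -764/75)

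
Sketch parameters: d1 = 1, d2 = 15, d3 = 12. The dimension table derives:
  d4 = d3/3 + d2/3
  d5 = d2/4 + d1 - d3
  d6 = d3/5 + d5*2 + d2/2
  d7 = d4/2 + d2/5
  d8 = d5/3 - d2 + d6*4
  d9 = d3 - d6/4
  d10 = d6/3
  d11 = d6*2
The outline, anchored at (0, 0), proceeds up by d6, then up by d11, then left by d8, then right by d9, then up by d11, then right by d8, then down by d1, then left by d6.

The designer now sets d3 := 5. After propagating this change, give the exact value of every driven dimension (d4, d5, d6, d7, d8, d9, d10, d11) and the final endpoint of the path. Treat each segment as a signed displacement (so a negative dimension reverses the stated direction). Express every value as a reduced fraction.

Apply edit: d3 := 5
  d4 = d3/3 + d2/3 = 20/3
  d5 = d2/4 + d1 - d3 = -1/4
  d6 = d3/5 + d5*2 + d2/2 = 8
  d7 = d4/2 + d2/5 = 19/3
  d8 = d5/3 - d2 + d6*4 = 203/12
  d9 = d3 - d6/4 = 3
  d10 = d6/3 = 8/3
  d11 = d6*2 = 16
Walk from origin (0, 0):
  seg 1: up by d6 = 8 → (0, 8)
  seg 2: up by d11 = 16 → (0, 24)
  seg 3: left by d8 = 203/12 → (-203/12, 24)
  seg 4: right by d9 = 3 → (-167/12, 24)
  seg 5: up by d11 = 16 → (-167/12, 40)
  seg 6: right by d8 = 203/12 → (3, 40)
  seg 7: down by d1 = 1 → (3, 39)
  seg 8: left by d6 = 8 → (-5, 39)

d4 = 20/3
d5 = -1/4
d6 = 8
d7 = 19/3
d8 = 203/12
d9 = 3
d10 = 8/3
d11 = 16
endpoint = (-5, 39)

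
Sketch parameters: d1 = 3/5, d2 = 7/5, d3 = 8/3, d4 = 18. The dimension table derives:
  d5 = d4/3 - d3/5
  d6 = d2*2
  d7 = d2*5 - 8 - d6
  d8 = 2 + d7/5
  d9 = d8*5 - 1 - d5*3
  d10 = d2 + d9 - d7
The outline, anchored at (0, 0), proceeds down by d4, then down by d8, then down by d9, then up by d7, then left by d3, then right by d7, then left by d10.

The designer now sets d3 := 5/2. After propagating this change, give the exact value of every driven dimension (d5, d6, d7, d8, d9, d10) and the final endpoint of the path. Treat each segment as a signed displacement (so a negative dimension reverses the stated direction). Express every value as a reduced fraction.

d5 = 11/2
d6 = 14/5
d7 = -19/5
d8 = 31/25
d9 = -113/10
d10 = -61/10
endpoint = (-1/5, -587/50)

Apply edit: d3 := 5/2
  d5 = d4/3 - d3/5 = 11/2
  d6 = d2*2 = 14/5
  d7 = d2*5 - 8 - d6 = -19/5
  d8 = 2 + d7/5 = 31/25
  d9 = d8*5 - 1 - d5*3 = -113/10
  d10 = d2 + d9 - d7 = -61/10
Walk from origin (0, 0):
  seg 1: down by d4 = 18 → (0, -18)
  seg 2: down by d8 = 31/25 → (0, -481/25)
  seg 3: down by d9 = -113/10 → (0, -397/50)
  seg 4: up by d7 = -19/5 → (0, -587/50)
  seg 5: left by d3 = 5/2 → (-5/2, -587/50)
  seg 6: right by d7 = -19/5 → (-63/10, -587/50)
  seg 7: left by d10 = -61/10 → (-1/5, -587/50)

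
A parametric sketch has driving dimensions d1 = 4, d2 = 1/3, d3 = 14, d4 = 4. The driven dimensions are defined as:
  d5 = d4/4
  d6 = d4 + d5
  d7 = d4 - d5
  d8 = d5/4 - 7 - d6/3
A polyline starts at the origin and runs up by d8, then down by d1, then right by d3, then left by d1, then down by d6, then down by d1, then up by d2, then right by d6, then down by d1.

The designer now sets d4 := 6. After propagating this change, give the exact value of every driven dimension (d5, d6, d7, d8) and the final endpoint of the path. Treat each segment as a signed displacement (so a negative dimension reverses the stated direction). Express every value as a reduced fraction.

d5 = 3/2
d6 = 15/2
d7 = 9/2
d8 = -73/8
endpoint = (35/2, -679/24)

Apply edit: d4 := 6
  d5 = d4/4 = 3/2
  d6 = d4 + d5 = 15/2
  d7 = d4 - d5 = 9/2
  d8 = d5/4 - 7 - d6/3 = -73/8
Walk from origin (0, 0):
  seg 1: up by d8 = -73/8 → (0, -73/8)
  seg 2: down by d1 = 4 → (0, -105/8)
  seg 3: right by d3 = 14 → (14, -105/8)
  seg 4: left by d1 = 4 → (10, -105/8)
  seg 5: down by d6 = 15/2 → (10, -165/8)
  seg 6: down by d1 = 4 → (10, -197/8)
  seg 7: up by d2 = 1/3 → (10, -583/24)
  seg 8: right by d6 = 15/2 → (35/2, -583/24)
  seg 9: down by d1 = 4 → (35/2, -679/24)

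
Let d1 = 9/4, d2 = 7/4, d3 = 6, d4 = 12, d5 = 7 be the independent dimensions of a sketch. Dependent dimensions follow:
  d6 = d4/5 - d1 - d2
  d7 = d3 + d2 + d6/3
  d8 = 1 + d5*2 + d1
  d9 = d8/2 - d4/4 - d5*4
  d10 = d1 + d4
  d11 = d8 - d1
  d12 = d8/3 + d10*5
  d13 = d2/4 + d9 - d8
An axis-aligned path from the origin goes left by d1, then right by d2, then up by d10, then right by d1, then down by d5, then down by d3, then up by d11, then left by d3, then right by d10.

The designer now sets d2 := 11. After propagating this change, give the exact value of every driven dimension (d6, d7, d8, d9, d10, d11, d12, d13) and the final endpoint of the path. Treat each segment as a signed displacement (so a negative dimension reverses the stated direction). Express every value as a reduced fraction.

d6 = -217/20
d7 = 803/60
d8 = 69/4
d9 = -179/8
d10 = 57/4
d11 = 15
d12 = 77
d13 = -295/8
endpoint = (77/4, 65/4)

Apply edit: d2 := 11
  d6 = d4/5 - d1 - d2 = -217/20
  d7 = d3 + d2 + d6/3 = 803/60
  d8 = 1 + d5*2 + d1 = 69/4
  d9 = d8/2 - d4/4 - d5*4 = -179/8
  d10 = d1 + d4 = 57/4
  d11 = d8 - d1 = 15
  d12 = d8/3 + d10*5 = 77
  d13 = d2/4 + d9 - d8 = -295/8
Walk from origin (0, 0):
  seg 1: left by d1 = 9/4 → (-9/4, 0)
  seg 2: right by d2 = 11 → (35/4, 0)
  seg 3: up by d10 = 57/4 → (35/4, 57/4)
  seg 4: right by d1 = 9/4 → (11, 57/4)
  seg 5: down by d5 = 7 → (11, 29/4)
  seg 6: down by d3 = 6 → (11, 5/4)
  seg 7: up by d11 = 15 → (11, 65/4)
  seg 8: left by d3 = 6 → (5, 65/4)
  seg 9: right by d10 = 57/4 → (77/4, 65/4)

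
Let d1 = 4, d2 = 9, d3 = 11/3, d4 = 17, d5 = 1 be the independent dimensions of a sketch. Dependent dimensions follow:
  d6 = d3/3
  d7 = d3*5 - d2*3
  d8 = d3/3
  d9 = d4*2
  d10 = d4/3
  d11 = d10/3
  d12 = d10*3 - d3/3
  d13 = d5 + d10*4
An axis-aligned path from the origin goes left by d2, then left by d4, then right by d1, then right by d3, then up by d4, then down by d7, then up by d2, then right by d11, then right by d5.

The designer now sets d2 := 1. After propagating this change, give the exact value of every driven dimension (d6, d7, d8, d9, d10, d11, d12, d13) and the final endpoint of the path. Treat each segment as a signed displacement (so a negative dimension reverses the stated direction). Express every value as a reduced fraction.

d6 = 11/9
d7 = 46/3
d8 = 11/9
d9 = 34
d10 = 17/3
d11 = 17/9
d12 = 142/9
d13 = 71/3
endpoint = (-67/9, 8/3)

Apply edit: d2 := 1
  d6 = d3/3 = 11/9
  d7 = d3*5 - d2*3 = 46/3
  d8 = d3/3 = 11/9
  d9 = d4*2 = 34
  d10 = d4/3 = 17/3
  d11 = d10/3 = 17/9
  d12 = d10*3 - d3/3 = 142/9
  d13 = d5 + d10*4 = 71/3
Walk from origin (0, 0):
  seg 1: left by d2 = 1 → (-1, 0)
  seg 2: left by d4 = 17 → (-18, 0)
  seg 3: right by d1 = 4 → (-14, 0)
  seg 4: right by d3 = 11/3 → (-31/3, 0)
  seg 5: up by d4 = 17 → (-31/3, 17)
  seg 6: down by d7 = 46/3 → (-31/3, 5/3)
  seg 7: up by d2 = 1 → (-31/3, 8/3)
  seg 8: right by d11 = 17/9 → (-76/9, 8/3)
  seg 9: right by d5 = 1 → (-67/9, 8/3)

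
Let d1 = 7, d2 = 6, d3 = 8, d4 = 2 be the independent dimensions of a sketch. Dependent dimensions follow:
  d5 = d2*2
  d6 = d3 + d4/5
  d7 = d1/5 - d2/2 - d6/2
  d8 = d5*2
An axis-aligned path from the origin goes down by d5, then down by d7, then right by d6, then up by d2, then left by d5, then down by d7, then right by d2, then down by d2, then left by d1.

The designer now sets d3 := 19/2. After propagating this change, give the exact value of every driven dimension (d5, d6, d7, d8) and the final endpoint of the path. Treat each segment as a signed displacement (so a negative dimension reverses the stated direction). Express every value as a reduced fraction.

d5 = 12
d6 = 99/10
d7 = -131/20
d8 = 24
endpoint = (-31/10, 11/10)

Apply edit: d3 := 19/2
  d5 = d2*2 = 12
  d6 = d3 + d4/5 = 99/10
  d7 = d1/5 - d2/2 - d6/2 = -131/20
  d8 = d5*2 = 24
Walk from origin (0, 0):
  seg 1: down by d5 = 12 → (0, -12)
  seg 2: down by d7 = -131/20 → (0, -109/20)
  seg 3: right by d6 = 99/10 → (99/10, -109/20)
  seg 4: up by d2 = 6 → (99/10, 11/20)
  seg 5: left by d5 = 12 → (-21/10, 11/20)
  seg 6: down by d7 = -131/20 → (-21/10, 71/10)
  seg 7: right by d2 = 6 → (39/10, 71/10)
  seg 8: down by d2 = 6 → (39/10, 11/10)
  seg 9: left by d1 = 7 → (-31/10, 11/10)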